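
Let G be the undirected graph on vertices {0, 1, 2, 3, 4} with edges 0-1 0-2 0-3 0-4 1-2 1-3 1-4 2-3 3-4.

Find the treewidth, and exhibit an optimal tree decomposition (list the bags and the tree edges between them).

The largest bag has 4 vertices, giving width 3; this decomposition certifies tw(G) ≤ 3. For the lower bound, the 4 vertices {0, 1, 2, 3} are pairwise adjacent, and any tree decomposition puts a clique entirely inside one bag — forcing width ≥ 3. Therefore the treewidth is 3.

Treewidth 3.
One such decomposition:
Bags: B1 = {0, 1, 2, 3}  B2 = {0, 1, 3, 4}
Tree: B1–B2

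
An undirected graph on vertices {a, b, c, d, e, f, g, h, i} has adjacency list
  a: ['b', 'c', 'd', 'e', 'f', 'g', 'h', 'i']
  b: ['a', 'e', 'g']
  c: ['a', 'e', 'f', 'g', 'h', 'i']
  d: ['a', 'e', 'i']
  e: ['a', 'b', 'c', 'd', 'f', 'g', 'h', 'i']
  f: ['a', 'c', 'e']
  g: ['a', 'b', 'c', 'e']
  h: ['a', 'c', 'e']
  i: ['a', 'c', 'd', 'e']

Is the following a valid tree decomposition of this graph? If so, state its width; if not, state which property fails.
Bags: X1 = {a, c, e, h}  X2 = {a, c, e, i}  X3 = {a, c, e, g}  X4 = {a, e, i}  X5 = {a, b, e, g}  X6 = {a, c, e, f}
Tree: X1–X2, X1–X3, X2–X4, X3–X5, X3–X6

No — vertex d appears in no bag.

A tree decomposition must satisfy three properties: every vertex lies in some bag; for every edge, both endpoints lie together in some bag; and for every vertex, the bags containing it form a connected subtree. Here vertex d appears in no bag, so the decomposition is invalid.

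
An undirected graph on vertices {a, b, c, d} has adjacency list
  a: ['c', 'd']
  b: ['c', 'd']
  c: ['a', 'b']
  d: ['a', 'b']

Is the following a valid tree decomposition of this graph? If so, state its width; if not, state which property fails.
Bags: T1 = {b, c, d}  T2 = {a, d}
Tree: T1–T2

A tree decomposition must satisfy three properties: every vertex lies in some bag; for every edge, both endpoints lie together in some bag; and for every vertex, the bags containing it form a connected subtree. Here edge (c,a) lies in no bag, so the decomposition is invalid.

No — edge (c,a) lies in no bag.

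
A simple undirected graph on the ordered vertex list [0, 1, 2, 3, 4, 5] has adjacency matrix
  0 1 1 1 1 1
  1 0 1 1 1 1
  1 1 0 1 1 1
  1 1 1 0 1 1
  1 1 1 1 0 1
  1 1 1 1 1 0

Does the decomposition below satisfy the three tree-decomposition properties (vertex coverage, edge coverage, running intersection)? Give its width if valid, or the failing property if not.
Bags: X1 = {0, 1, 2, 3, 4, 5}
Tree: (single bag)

Checking the three conditions: (i) the bags cover all of {0, 1, 2, 3, 4, 5}; (ii) for each edge, some bag contains both endpoints; (iii) the bags containing any fixed vertex form a subtree. All hold, so the decomposition is valid with width 6 − 1 = 5.

Yes; width 5.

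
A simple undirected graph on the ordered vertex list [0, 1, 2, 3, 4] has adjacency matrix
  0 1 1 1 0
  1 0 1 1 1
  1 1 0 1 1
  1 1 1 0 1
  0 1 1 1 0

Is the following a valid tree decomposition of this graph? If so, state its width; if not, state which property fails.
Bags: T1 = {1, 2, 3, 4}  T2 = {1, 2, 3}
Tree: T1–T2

A tree decomposition must satisfy three properties: every vertex lies in some bag; for every edge, both endpoints lie together in some bag; and for every vertex, the bags containing it form a connected subtree. Here vertex 0 appears in no bag, so the decomposition is invalid.

No — vertex 0 appears in no bag.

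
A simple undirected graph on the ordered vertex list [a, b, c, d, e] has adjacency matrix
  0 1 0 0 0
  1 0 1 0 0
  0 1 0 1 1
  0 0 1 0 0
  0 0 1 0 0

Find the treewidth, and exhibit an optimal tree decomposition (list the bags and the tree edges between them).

The largest bag has 2 vertices, giving width 1; this decomposition certifies tw(G) ≤ 1. Any graph with an edge has treewidth ≥ 1, and G has the edge b–c. Combining the bounds, tw(G) = 1.

Treewidth 1.
One such decomposition:
Bags: B1 = {b, c}  B2 = {a, b}  B3 = {c, d}  B4 = {c, e}
Tree: B1–B2, B1–B3, B3–B4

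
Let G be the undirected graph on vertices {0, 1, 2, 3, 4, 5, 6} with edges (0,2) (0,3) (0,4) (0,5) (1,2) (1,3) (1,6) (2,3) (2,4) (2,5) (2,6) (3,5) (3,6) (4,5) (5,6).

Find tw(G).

A width-3 tree decomposition is:
Bags: B1 = {0, 2, 3, 5}  B2 = {2, 3, 5, 6}  B3 = {1, 2, 3, 6}  B4 = {0, 2, 4, 5}
Tree: B1–B2, B2–B3, B1–B4
Each bag holds 4 vertices, so the decomposition has width 3, which upper-bounds the treewidth. Conversely, {1, 2, 3, 6} is a clique of size 4, and the vertices of any clique must share a bag in every tree decomposition; so some bag has ≥ 4 vertices and tw(G) ≥ 3. Combining the bounds, tw(G) = 3.

3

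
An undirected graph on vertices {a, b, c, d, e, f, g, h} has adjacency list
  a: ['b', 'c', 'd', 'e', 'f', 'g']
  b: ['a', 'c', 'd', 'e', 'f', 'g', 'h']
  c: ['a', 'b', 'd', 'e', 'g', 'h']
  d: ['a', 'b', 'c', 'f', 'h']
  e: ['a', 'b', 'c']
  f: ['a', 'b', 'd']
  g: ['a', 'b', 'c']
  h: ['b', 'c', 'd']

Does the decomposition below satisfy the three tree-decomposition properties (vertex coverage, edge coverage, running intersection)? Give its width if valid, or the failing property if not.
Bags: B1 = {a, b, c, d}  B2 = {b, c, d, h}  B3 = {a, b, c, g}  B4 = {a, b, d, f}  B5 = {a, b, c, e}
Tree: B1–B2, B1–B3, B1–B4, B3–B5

Yes; width 3.

Every vertex of G appears in some bag (union = {a, b, c, d, e, f, g, h}); every edge is covered by a bag; and for each vertex v the set of bags containing v is connected in the bag tree. The decomposition is therefore valid. The largest bag has 4 vertices, so the width is 3.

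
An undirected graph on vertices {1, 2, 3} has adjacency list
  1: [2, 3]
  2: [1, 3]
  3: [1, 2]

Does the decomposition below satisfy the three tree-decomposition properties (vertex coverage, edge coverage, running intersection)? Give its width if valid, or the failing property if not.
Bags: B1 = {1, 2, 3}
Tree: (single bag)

Yes; width 2.

Vertex coverage: the bags together contain {1, 2, 3}, the full vertex set. Edge coverage: each edge of G has both endpoints in at least one bag. Running intersection: for every vertex, the bags containing it form a connected subtree. All three properties hold, so this is a valid tree decomposition of width max|bag| − 1 = 2, and hence tw(G) ≤ 2.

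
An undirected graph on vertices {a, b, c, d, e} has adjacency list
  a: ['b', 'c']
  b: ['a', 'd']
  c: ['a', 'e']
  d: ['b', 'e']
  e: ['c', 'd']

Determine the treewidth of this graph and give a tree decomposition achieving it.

Treewidth 2.
One such decomposition:
Bags: B1 = {a, c, e}  B2 = {a, b, e}  B3 = {b, d, e}
Tree: B1–B2, B2–B3

The largest bag has 3 vertices, giving width 2; this decomposition certifies tw(G) ≤ 2. For the lower bound, G contains the cycle e–c–a–b–d–e, so G is not a forest; only forests have treewidth ≤ 1, hence tw(G) ≥ 2. The upper and lower bounds meet at 2, so that is the treewidth.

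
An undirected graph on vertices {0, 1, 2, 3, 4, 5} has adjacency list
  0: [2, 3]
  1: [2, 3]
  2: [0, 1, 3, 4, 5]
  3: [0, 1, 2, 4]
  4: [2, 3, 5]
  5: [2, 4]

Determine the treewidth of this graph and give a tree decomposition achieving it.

Every bag has size at most 3, so the width is 3 − 1 = 2 and tw(G) ≤ 2. On the other hand G contains the 3-clique {0, 2, 3}. A clique must lie in a single bag of any decomposition, so no decomposition can have width below 2. Combining the bounds, tw(G) = 2.

Treewidth 2.
One optimal decomposition is:
Bags: B1 = {1, 2, 3}  B2 = {0, 2, 3}  B3 = {2, 3, 4}  B4 = {2, 4, 5}
Tree: B1–B2, B2–B3, B3–B4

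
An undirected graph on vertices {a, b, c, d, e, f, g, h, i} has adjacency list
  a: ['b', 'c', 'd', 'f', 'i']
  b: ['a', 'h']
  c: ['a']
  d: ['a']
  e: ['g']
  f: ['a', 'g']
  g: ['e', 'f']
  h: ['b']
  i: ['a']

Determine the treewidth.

1

A width-1 tree decomposition is:
Bags: B1 = {a, f}  B2 = {a, i}  B3 = {a, d}  B4 = {a, c}  B5 = {a, b}  B6 = {b, h}  B7 = {f, g}  B8 = {e, g}
Tree: B1–B2, B1–B3, B2–B4, B1–B5, B5–B6, B1–B7, B7–B8
Each bag holds 2 vertices, so the decomposition has width 1, which upper-bounds the treewidth. Since G has at least one edge (e.g. f–a), it is not an edgeless graph, so tw(G) ≥ 1. Therefore the treewidth is 1.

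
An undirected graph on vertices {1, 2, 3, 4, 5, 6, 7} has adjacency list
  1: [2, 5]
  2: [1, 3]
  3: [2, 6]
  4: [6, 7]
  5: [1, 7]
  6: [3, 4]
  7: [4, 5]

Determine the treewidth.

2

A width-2 tree decomposition is:
Bags: B1 = {4, 5, 7}  B2 = {4, 5, 6}  B3 = {3, 5, 6}  B4 = {2, 3, 5}  B5 = {1, 2, 5}
Tree: B1–B2, B2–B3, B3–B4, B4–B5
Every bag has size at most 3, so the width is 3 − 1 = 2 and tw(G) ≤ 2. Since 5–7–4–6–3–2–1–5 is a cycle in G, G is not acyclic. Forests are exactly the graphs of treewidth ≤ 1, so tw(G) ≥ 2. The upper and lower bounds meet at 2, so that is the treewidth.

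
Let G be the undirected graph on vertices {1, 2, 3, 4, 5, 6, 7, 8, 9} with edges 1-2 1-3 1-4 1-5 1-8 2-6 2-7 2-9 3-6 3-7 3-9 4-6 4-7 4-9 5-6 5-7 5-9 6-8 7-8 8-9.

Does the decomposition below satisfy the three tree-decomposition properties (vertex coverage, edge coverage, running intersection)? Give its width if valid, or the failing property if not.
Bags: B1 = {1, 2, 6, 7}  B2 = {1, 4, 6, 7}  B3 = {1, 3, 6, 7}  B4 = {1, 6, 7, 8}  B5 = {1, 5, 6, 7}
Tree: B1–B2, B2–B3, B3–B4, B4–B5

No — vertex 9 appears in no bag.

A tree decomposition must satisfy three properties: every vertex lies in some bag; for every edge, both endpoints lie together in some bag; and for every vertex, the bags containing it form a connected subtree. Here vertex 9 appears in no bag, so the decomposition is invalid.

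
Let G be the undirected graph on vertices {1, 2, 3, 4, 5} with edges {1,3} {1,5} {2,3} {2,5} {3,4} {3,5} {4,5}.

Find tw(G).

2

A width-2 tree decomposition is:
Bags: B1 = {1, 3, 5}  B2 = {3, 4, 5}  B3 = {2, 3, 5}
Tree: B1–B2, B1–B3
The largest bag has 3 vertices, giving width 2; this decomposition certifies tw(G) ≤ 2. On the other hand G contains the 3-clique {1, 3, 5}. A clique must lie in a single bag of any decomposition, so no decomposition can have width below 2. The upper and lower bounds meet at 2, so that is the treewidth.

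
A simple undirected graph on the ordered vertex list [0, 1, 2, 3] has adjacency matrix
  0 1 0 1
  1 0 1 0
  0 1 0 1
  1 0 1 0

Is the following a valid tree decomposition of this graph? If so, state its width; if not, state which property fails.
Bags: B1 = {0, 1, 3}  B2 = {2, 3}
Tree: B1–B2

No — edge (1,2) lies in no bag.

A tree decomposition must satisfy three properties: every vertex lies in some bag; for every edge, both endpoints lie together in some bag; and for every vertex, the bags containing it form a connected subtree. Here edge (1,2) lies in no bag, so the decomposition is invalid.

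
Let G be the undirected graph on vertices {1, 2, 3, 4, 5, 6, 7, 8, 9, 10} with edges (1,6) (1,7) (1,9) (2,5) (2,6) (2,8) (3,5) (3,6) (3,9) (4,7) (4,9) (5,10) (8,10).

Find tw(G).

A width-2 tree decomposition is:
Bags: B1 = {2, 8, 10}  B2 = {2, 5, 10}  B3 = {2, 5, 6}  B4 = {3, 5, 6}  B5 = {1, 3, 6}  B6 = {1, 3, 9}  B7 = {1, 7, 9}  B8 = {4, 7, 9}
Tree: B1–B2, B2–B3, B3–B4, B4–B5, B5–B6, B6–B7, B7–B8
Every bag has size at most 3, so the width is 3 − 1 = 2 and tw(G) ≤ 2. The edges 8–10–5–2–8 form a cycle, so G is not a tree and its treewidth is at least 2. The upper and lower bounds meet at 2, so that is the treewidth.

2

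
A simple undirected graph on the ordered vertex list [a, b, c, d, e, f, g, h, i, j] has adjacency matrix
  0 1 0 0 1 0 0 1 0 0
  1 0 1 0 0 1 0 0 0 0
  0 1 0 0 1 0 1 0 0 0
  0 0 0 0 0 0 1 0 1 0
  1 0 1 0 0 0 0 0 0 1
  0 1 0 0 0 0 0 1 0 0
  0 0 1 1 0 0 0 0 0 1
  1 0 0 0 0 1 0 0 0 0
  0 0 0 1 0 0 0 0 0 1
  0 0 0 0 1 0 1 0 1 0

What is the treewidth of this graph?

A width-2 tree decomposition is:
Bags: B1 = {d, g, i}  B2 = {g, i, j}  B3 = {c, g, j}  B4 = {c, e, j}  B5 = {b, c, e}  B6 = {a, b, e}  B7 = {a, b, f}  B8 = {a, f, h}
Tree: B1–B2, B2–B3, B3–B4, B4–B5, B5–B6, B6–B7, B7–B8
The largest bag has 3 vertices, giving width 2; this decomposition certifies tw(G) ≤ 2. Since d–i–j–g–d is a cycle in G, G is not acyclic. Forests are exactly the graphs of treewidth ≤ 1, so tw(G) ≥ 2. The upper and lower bounds meet at 2, so that is the treewidth.

2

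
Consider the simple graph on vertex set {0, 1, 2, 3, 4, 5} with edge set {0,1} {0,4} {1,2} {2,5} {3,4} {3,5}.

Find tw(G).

2

A width-2 tree decomposition is:
Bags: B1 = {0, 3, 4}  B2 = {0, 3, 5}  B3 = {0, 2, 5}  B4 = {0, 1, 2}
Tree: B1–B2, B2–B3, B3–B4
The largest bag has 3 vertices, giving width 2; this decomposition certifies tw(G) ≤ 2. For the lower bound, G contains the cycle 0–4–3–5–2–1–0, so G is not a forest; only forests have treewidth ≤ 1, hence tw(G) ≥ 2. The upper and lower bounds meet at 2, so that is the treewidth.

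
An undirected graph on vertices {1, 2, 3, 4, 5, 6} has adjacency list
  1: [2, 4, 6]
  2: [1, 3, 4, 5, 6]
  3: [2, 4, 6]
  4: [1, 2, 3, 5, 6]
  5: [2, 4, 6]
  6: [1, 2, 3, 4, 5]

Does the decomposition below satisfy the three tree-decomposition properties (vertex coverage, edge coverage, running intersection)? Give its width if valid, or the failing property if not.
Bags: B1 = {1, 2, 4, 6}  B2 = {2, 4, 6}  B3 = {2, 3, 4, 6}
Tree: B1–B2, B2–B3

No — vertex 5 appears in no bag.

A tree decomposition must satisfy three properties: every vertex lies in some bag; for every edge, both endpoints lie together in some bag; and for every vertex, the bags containing it form a connected subtree. Here vertex 5 appears in no bag, so the decomposition is invalid.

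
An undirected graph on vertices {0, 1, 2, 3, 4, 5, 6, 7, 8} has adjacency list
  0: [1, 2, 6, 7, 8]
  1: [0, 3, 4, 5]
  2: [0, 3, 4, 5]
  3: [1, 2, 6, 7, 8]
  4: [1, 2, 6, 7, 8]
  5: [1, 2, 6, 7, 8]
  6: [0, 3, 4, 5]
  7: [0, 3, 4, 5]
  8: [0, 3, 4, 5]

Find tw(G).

4

A width-4 tree decomposition is:
Bags: B1 = {0, 2, 3, 4, 5}  B2 = {0, 3, 4, 5, 6}  B3 = {0, 3, 4, 5, 7}  B4 = {0, 1, 3, 4, 5}  B5 = {0, 3, 4, 5, 8}
Tree: B1–B2, B2–B3, B3–B4, B4–B5
Each bag holds 5 vertices, so the decomposition has width 4, which upper-bounds the treewidth. For the lower bound: the 5 vertex sets {2,5}, {3,6}, {0,7}, {4}, {1} are disjoint, each induces a connected subgraph, and every pair is joined by at least one edge of G. Contracting each set to a single vertex therefore yields K_{5} as a minor, and since treewidth is minor-monotone, tw(G) ≥ tw(K_{5}) = 4. Hence tw(G) = 4 exactly.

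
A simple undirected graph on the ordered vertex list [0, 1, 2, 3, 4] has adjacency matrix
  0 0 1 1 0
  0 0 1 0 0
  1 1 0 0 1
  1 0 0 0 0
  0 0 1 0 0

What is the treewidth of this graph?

A width-1 tree decomposition is:
Bags: B1 = {1, 2}  B2 = {0, 2}  B3 = {0, 3}  B4 = {2, 4}
Tree: B1–B2, B2–B3, B1–B4
Each bag holds 2 vertices, so the decomposition has width 1, which upper-bounds the treewidth. Any graph with an edge has treewidth ≥ 1, and G has the edge 1–2. The upper and lower bounds meet at 1, so that is the treewidth.

1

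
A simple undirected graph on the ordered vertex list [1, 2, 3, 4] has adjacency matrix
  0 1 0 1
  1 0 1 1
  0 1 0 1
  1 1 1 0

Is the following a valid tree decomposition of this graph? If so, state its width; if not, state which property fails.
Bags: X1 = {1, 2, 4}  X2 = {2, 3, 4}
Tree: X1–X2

Yes; width 2.

Checking the three conditions: (i) the bags cover all of {1, 2, 3, 4}; (ii) for each edge, some bag contains both endpoints; (iii) the bags containing any fixed vertex form a subtree. All hold, so the decomposition is valid with width 3 − 1 = 2.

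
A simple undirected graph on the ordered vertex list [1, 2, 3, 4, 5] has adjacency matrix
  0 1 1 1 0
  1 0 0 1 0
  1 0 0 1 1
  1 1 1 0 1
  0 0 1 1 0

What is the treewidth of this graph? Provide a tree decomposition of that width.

Treewidth 2.
Bags: B1 = {1, 2, 4}  B2 = {1, 3, 4}  B3 = {3, 4, 5}
Tree: B1–B2, B2–B3

Each bag holds 3 vertices, so the decomposition has width 2, which upper-bounds the treewidth. Conversely, {1, 2, 4} is a clique of size 3, and the vertices of any clique must share a bag in every tree decomposition; so some bag has ≥ 3 vertices and tw(G) ≥ 2. Combining the bounds, tw(G) = 2.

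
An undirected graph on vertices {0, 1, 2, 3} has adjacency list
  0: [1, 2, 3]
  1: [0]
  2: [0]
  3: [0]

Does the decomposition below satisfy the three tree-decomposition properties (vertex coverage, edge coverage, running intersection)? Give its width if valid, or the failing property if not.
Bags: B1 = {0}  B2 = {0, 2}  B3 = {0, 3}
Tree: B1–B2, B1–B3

A tree decomposition must satisfy three properties: every vertex lies in some bag; for every edge, both endpoints lie together in some bag; and for every vertex, the bags containing it form a connected subtree. Here vertex 1 appears in no bag, so the decomposition is invalid.

No — vertex 1 appears in no bag.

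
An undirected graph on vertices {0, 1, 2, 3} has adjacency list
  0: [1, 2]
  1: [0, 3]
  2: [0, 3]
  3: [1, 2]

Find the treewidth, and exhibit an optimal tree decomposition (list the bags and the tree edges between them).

Each bag holds 3 vertices, so the decomposition has width 2, which upper-bounds the treewidth. The edges 1–0–2–3–1 form a cycle, so G is not a tree and its treewidth is at least 2. Combining the bounds, tw(G) = 2.

Treewidth 2.
Bags: B1 = {0, 1, 2}  B2 = {1, 2, 3}
Tree: B1–B2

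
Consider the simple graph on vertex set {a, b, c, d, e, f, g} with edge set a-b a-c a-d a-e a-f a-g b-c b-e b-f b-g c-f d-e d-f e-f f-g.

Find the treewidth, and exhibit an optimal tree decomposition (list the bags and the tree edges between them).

Treewidth 3.
One optimal decomposition is:
Bags: B1 = {a, b, e, f}  B2 = {a, b, f, g}  B3 = {a, d, e, f}  B4 = {a, b, c, f}
Tree: B1–B2, B1–B3, B2–B4

Every bag has size at most 4, so the width is 4 − 1 = 3 and tw(G) ≤ 3. Conversely, {a, d, e, f} is a clique of size 4, and the vertices of any clique must share a bag in every tree decomposition; so some bag has ≥ 4 vertices and tw(G) ≥ 3. Hence tw(G) = 3 exactly.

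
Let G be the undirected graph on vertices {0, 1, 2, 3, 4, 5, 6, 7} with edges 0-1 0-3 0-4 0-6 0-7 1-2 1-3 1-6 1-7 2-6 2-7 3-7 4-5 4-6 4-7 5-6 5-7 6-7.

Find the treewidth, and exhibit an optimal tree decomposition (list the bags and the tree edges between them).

Treewidth 3.
Bags: B1 = {0, 1, 6, 7}  B2 = {0, 4, 6, 7}  B3 = {1, 2, 6, 7}  B4 = {4, 5, 6, 7}  B5 = {0, 1, 3, 7}
Tree: B1–B2, B1–B3, B2–B4, B1–B5

The largest bag has 4 vertices, giving width 3; this decomposition certifies tw(G) ≤ 3. On the other hand G contains the 4-clique {0, 1, 3, 7}. A clique must lie in a single bag of any decomposition, so no decomposition can have width below 3. Therefore the treewidth is 3.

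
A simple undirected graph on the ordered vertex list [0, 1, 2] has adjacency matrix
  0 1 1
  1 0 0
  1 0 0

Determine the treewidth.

1

A width-1 tree decomposition is:
Bags: B1 = {0, 2}  B2 = {0, 1}
Tree: B1–B2
Each bag holds 2 vertices, so the decomposition has width 1, which upper-bounds the treewidth. G has an edge, so its treewidth is at least 1. Combining the bounds, tw(G) = 1.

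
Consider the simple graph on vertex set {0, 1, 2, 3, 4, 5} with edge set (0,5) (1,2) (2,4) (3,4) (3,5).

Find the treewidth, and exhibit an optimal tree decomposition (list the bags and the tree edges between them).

Treewidth 1.
One optimal decomposition is:
Bags: B1 = {0, 5}  B2 = {3, 5}  B3 = {3, 4}  B4 = {2, 4}  B5 = {1, 2}
Tree: B1–B2, B2–B3, B3–B4, B4–B5

The largest bag has 2 vertices, giving width 1; this decomposition certifies tw(G) ≤ 1. G has an edge, so its treewidth is at least 1. Therefore the treewidth is 1.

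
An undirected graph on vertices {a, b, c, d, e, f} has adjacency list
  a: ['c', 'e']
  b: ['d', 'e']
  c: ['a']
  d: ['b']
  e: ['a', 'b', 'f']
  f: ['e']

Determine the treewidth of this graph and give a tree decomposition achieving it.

Each bag holds 2 vertices, so the decomposition has width 1, which upper-bounds the treewidth. G has an edge, so its treewidth is at least 1. Hence tw(G) = 1 exactly.

Treewidth 1.
One optimal decomposition is:
Bags: B1 = {b, d}  B2 = {b, e}  B3 = {a, e}  B4 = {e, f}  B5 = {a, c}
Tree: B1–B2, B2–B3, B3–B4, B3–B5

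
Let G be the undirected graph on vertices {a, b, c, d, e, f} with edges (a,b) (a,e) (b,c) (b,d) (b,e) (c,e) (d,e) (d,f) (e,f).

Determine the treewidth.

A width-2 tree decomposition is:
Bags: B1 = {b, d, e}  B2 = {b, c, e}  B3 = {d, e, f}  B4 = {a, b, e}
Tree: B1–B2, B1–B3, B2–B4
Every bag has size at most 3, so the width is 3 − 1 = 2 and tw(G) ≤ 2. Conversely, {d, e, f} is a clique of size 3, and the vertices of any clique must share a bag in every tree decomposition; so some bag has ≥ 3 vertices and tw(G) ≥ 2. Hence tw(G) = 2 exactly.

2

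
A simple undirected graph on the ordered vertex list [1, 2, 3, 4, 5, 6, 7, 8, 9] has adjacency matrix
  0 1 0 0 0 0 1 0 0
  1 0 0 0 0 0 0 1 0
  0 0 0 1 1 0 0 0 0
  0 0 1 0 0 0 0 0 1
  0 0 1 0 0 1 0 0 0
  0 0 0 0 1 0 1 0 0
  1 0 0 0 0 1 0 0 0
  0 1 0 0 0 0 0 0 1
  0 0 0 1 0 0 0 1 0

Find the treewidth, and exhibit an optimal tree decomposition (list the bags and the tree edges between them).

Each bag holds 3 vertices, so the decomposition has width 2, which upper-bounds the treewidth. The edges 7–1–2–8–9–4–3–5–6–7 form a cycle, so G is not a tree and its treewidth is at least 2. Hence tw(G) = 2 exactly.

Treewidth 2.
Bags: B1 = {1, 2, 7}  B2 = {2, 7, 8}  B3 = {7, 8, 9}  B4 = {4, 7, 9}  B5 = {3, 4, 7}  B6 = {3, 5, 7}  B7 = {5, 6, 7}
Tree: B1–B2, B2–B3, B3–B4, B4–B5, B5–B6, B6–B7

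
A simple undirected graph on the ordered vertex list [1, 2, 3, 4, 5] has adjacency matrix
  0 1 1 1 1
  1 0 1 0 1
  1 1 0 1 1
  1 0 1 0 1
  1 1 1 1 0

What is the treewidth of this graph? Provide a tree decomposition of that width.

Every bag has size at most 4, so the width is 4 − 1 = 3 and tw(G) ≤ 3. Conversely, {1, 2, 3, 5} is a clique of size 4, and the vertices of any clique must share a bag in every tree decomposition; so some bag has ≥ 4 vertices and tw(G) ≥ 3. Therefore the treewidth is 3.

Treewidth 3.
Bags: B1 = {1, 3, 4, 5}  B2 = {1, 2, 3, 5}
Tree: B1–B2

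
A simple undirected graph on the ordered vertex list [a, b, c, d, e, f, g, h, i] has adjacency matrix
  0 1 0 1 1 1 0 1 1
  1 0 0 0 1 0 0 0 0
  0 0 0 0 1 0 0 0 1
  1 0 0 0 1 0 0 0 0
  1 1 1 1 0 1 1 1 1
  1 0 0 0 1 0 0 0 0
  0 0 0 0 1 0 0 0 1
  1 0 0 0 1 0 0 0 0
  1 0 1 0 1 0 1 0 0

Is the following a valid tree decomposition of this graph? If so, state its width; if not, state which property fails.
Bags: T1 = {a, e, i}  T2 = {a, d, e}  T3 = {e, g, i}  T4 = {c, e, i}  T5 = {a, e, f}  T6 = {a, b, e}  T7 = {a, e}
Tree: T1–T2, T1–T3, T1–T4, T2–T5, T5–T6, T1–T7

A tree decomposition must satisfy three properties: every vertex lies in some bag; for every edge, both endpoints lie together in some bag; and for every vertex, the bags containing it form a connected subtree. Here vertex h appears in no bag, so the decomposition is invalid.

No — vertex h appears in no bag.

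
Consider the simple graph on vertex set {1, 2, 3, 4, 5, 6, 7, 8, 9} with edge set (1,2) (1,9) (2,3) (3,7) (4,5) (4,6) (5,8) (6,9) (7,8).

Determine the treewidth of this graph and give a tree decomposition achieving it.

Every bag has size at most 3, so the width is 3 − 1 = 2 and tw(G) ≤ 2. For the lower bound, G contains the cycle 2–3–7–8–5–4–6–9–1–2, so G is not a forest; only forests have treewidth ≤ 1, hence tw(G) ≥ 2. The upper and lower bounds meet at 2, so that is the treewidth.

Treewidth 2.
One such decomposition:
Bags: B1 = {2, 3, 7}  B2 = {2, 7, 8}  B3 = {2, 5, 8}  B4 = {2, 4, 5}  B5 = {2, 4, 6}  B6 = {2, 6, 9}  B7 = {1, 2, 9}
Tree: B1–B2, B2–B3, B3–B4, B4–B5, B5–B6, B6–B7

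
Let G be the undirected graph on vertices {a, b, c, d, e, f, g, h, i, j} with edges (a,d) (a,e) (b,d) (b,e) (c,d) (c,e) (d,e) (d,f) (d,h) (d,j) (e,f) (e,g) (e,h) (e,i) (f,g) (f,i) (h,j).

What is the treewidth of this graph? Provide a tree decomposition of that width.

The largest bag has 3 vertices, giving width 2; this decomposition certifies tw(G) ≤ 2. Conversely, {d, h, j} is a clique of size 3, and the vertices of any clique must share a bag in every tree decomposition; so some bag has ≥ 3 vertices and tw(G) ≥ 2. Hence tw(G) = 2 exactly.

Treewidth 2.
One such decomposition:
Bags: B1 = {d, e, f}  B2 = {b, d, e}  B3 = {e, f, g}  B4 = {d, e, h}  B5 = {d, h, j}  B6 = {a, d, e}  B7 = {c, d, e}  B8 = {e, f, i}
Tree: B1–B2, B1–B3, B1–B4, B4–B5, B1–B6, B2–B7, B3–B8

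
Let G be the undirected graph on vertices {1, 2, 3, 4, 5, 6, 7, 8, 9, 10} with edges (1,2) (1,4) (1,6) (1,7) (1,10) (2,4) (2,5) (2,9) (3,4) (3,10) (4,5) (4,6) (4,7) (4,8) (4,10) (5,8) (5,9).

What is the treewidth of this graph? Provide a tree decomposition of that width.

Treewidth 2.
Bags: B1 = {1, 2, 4}  B2 = {2, 4, 5}  B3 = {1, 4, 6}  B4 = {1, 4, 10}  B5 = {4, 5, 8}  B6 = {1, 4, 7}  B7 = {3, 4, 10}  B8 = {2, 5, 9}
Tree: B1–B2, B1–B3, B1–B4, B2–B5, B3–B6, B4–B7, B2–B8

Every bag has size at most 3, so the width is 3 − 1 = 2 and tw(G) ≤ 2. For the lower bound, the 3 vertices {2, 5, 9} are pairwise adjacent, and any tree decomposition puts a clique entirely inside one bag — forcing width ≥ 2. Hence tw(G) = 2 exactly.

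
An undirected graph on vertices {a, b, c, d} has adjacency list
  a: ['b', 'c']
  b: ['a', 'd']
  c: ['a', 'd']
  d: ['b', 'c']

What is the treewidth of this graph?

2

A width-2 tree decomposition is:
Bags: B1 = {a, b, d}  B2 = {a, c, d}
Tree: B1–B2
The largest bag has 3 vertices, giving width 2; this decomposition certifies tw(G) ≤ 2. Since a–b–d–c–a is a cycle in G, G is not acyclic. Forests are exactly the graphs of treewidth ≤ 1, so tw(G) ≥ 2. Hence tw(G) = 2 exactly.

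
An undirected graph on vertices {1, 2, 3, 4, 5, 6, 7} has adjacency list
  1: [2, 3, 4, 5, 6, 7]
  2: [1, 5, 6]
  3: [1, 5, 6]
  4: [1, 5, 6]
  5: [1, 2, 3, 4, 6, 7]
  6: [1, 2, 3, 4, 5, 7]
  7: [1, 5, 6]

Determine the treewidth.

A width-3 tree decomposition is:
Bags: B1 = {1, 5, 6, 7}  B2 = {1, 3, 5, 6}  B3 = {1, 2, 5, 6}  B4 = {1, 4, 5, 6}
Tree: B1–B2, B1–B3, B2–B4
The largest bag has 4 vertices, giving width 3; this decomposition certifies tw(G) ≤ 3. Conversely, {1, 2, 5, 6} is a clique of size 4, and the vertices of any clique must share a bag in every tree decomposition; so some bag has ≥ 4 vertices and tw(G) ≥ 3. The upper and lower bounds meet at 3, so that is the treewidth.

3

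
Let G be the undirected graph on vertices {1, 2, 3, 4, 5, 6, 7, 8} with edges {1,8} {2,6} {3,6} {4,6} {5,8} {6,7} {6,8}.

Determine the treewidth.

A width-1 tree decomposition is:
Bags: B1 = {4, 6}  B2 = {6, 8}  B3 = {2, 6}  B4 = {1, 8}  B5 = {3, 6}  B6 = {5, 8}  B7 = {6, 7}
Tree: B1–B2, B2–B3, B2–B4, B2–B5, B2–B6, B2–B7
The largest bag has 2 vertices, giving width 1; this decomposition certifies tw(G) ≤ 1. G has an edge, so its treewidth is at least 1. Combining the bounds, tw(G) = 1.

1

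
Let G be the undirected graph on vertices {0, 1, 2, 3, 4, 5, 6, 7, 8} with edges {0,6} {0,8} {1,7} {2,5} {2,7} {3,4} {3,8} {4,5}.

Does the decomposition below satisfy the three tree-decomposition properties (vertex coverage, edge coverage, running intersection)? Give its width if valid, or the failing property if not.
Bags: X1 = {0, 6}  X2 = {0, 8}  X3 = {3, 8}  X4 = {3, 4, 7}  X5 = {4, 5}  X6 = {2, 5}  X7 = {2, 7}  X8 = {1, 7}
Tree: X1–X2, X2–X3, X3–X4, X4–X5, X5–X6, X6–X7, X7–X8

No — bags containing vertex 7 are not connected in the tree.

A tree decomposition must satisfy three properties: every vertex lies in some bag; for every edge, both endpoints lie together in some bag; and for every vertex, the bags containing it form a connected subtree. Here bags containing vertex 7 are not connected in the tree, so the decomposition is invalid.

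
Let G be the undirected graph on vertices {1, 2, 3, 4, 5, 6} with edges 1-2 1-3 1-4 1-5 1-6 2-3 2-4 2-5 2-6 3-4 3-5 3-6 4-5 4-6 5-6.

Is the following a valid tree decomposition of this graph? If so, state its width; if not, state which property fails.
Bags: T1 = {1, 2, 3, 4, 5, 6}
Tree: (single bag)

Vertex coverage: the bags together contain {1, 2, 3, 4, 5, 6}, the full vertex set. Edge coverage: each edge of G has both endpoints in at least one bag. Running intersection: for every vertex, the bags containing it form a connected subtree. All three properties hold, so this is a valid tree decomposition of width max|bag| − 1 = 5, and hence tw(G) ≤ 5.

Yes; width 5.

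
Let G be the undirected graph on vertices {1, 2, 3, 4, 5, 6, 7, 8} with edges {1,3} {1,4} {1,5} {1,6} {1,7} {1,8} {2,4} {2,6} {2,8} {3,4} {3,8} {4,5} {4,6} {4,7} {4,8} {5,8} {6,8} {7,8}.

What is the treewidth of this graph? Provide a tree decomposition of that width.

Treewidth 3.
One optimal decomposition is:
Bags: B1 = {1, 4, 5, 8}  B2 = {1, 4, 6, 8}  B3 = {1, 4, 7, 8}  B4 = {1, 3, 4, 8}  B5 = {2, 4, 6, 8}
Tree: B1–B2, B1–B3, B1–B4, B2–B5

Each bag holds 4 vertices, so the decomposition has width 3, which upper-bounds the treewidth. Conversely, {1, 3, 4, 8} is a clique of size 4, and the vertices of any clique must share a bag in every tree decomposition; so some bag has ≥ 4 vertices and tw(G) ≥ 3. Hence tw(G) = 3 exactly.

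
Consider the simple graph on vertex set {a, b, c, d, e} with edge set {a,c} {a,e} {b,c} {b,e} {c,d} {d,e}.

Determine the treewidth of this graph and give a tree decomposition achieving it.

Every bag has size at most 3, so the width is 3 − 1 = 2 and tw(G) ≤ 2. Since b–c–d–e–b is a cycle in G, G is not acyclic. Forests are exactly the graphs of treewidth ≤ 1, so tw(G) ≥ 2. Therefore the treewidth is 2.

Treewidth 2.
One such decomposition:
Bags: B1 = {b, c, e}  B2 = {c, d, e}  B3 = {a, c, e}
Tree: B1–B2, B2–B3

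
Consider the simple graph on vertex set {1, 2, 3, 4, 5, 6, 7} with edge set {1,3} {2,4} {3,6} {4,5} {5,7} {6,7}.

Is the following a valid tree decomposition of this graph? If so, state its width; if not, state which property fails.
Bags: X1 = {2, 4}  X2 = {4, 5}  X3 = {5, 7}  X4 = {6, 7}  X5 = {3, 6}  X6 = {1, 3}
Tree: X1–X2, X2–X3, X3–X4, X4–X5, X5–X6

Checking the three conditions: (i) the bags cover all of {1, 2, 3, 4, 5, 6, 7}; (ii) for each edge, some bag contains both endpoints; (iii) the bags containing any fixed vertex form a subtree. All hold, so the decomposition is valid with width 2 − 1 = 1.

Yes; width 1.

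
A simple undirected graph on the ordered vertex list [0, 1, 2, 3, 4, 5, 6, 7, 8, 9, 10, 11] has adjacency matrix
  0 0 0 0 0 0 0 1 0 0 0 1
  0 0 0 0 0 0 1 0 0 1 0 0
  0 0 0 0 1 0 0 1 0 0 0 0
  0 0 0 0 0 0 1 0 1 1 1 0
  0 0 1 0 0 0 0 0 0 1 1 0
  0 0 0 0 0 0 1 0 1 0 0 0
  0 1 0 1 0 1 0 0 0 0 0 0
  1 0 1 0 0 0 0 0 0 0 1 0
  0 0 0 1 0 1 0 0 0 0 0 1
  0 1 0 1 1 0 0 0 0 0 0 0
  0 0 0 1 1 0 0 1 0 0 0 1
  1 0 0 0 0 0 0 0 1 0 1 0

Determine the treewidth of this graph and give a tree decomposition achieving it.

Treewidth 3.
One such decomposition:
Bags: B1 = {1, 5, 6, 8}  B2 = {1, 3, 6, 8}  B3 = {1, 3, 8, 9}  B4 = {3, 8, 9, 11}  B5 = {3, 9, 10, 11}  B6 = {4, 9, 10, 11}  B7 = {0, 4, 10, 11}  B8 = {0, 4, 7, 10}  B9 = {0, 2, 4, 7}
Tree: B1–B2, B2–B3, B3–B4, B4–B5, B5–B6, B6–B7, B7–B8, B8–B9

The largest bag has 4 vertices, giving width 3; this decomposition certifies tw(G) ≤ 3. For the lower bound: the 4 vertex sets {1,5,6}, {8}, {3}, {4,9,10,11} are disjoint, each induces a connected subgraph, and every pair is joined by at least one edge of G. Contracting each set to a single vertex therefore yields K_{4} as a minor, and since treewidth is minor-monotone, tw(G) ≥ tw(K_{4}) = 3. Therefore the treewidth is 3.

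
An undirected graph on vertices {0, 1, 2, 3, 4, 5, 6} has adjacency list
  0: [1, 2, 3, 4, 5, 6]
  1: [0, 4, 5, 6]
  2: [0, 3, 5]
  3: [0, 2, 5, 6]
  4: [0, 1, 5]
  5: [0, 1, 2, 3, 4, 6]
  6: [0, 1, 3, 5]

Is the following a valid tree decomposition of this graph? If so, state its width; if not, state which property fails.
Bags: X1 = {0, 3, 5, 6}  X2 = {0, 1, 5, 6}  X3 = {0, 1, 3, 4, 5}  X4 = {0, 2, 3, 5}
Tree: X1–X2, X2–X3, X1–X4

A tree decomposition must satisfy three properties: every vertex lies in some bag; for every edge, both endpoints lie together in some bag; and for every vertex, the bags containing it form a connected subtree. Here bags containing vertex 3 are not connected in the tree, so the decomposition is invalid.

No — bags containing vertex 3 are not connected in the tree.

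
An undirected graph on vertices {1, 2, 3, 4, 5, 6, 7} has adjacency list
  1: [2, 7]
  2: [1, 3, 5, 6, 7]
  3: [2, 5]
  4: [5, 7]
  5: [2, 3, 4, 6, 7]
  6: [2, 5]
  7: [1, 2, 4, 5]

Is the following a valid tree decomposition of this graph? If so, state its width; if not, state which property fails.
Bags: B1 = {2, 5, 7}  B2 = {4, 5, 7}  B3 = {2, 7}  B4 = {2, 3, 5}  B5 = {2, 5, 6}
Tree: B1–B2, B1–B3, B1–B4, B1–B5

A tree decomposition must satisfy three properties: every vertex lies in some bag; for every edge, both endpoints lie together in some bag; and for every vertex, the bags containing it form a connected subtree. Here vertex 1 appears in no bag, so the decomposition is invalid.

No — vertex 1 appears in no bag.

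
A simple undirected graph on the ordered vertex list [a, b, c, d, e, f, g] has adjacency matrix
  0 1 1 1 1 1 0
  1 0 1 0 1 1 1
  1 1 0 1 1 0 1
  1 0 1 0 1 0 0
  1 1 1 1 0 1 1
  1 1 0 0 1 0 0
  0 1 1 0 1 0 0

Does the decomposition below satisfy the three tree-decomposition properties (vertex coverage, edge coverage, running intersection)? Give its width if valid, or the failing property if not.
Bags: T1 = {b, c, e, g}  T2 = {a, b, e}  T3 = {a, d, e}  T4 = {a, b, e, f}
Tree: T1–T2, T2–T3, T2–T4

No — edge (c,a) lies in no bag.

A tree decomposition must satisfy three properties: every vertex lies in some bag; for every edge, both endpoints lie together in some bag; and for every vertex, the bags containing it form a connected subtree. Here edge (c,a) lies in no bag, so the decomposition is invalid.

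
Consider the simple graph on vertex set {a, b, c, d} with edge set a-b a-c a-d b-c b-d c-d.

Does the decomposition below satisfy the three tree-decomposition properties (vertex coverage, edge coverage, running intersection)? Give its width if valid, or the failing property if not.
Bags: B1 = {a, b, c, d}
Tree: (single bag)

Every vertex of G appears in some bag (union = {a, b, c, d}); every edge is covered by a bag; and for each vertex v the set of bags containing v is connected in the bag tree. The decomposition is therefore valid. The largest bag has 4 vertices, so the width is 3.

Yes; width 3.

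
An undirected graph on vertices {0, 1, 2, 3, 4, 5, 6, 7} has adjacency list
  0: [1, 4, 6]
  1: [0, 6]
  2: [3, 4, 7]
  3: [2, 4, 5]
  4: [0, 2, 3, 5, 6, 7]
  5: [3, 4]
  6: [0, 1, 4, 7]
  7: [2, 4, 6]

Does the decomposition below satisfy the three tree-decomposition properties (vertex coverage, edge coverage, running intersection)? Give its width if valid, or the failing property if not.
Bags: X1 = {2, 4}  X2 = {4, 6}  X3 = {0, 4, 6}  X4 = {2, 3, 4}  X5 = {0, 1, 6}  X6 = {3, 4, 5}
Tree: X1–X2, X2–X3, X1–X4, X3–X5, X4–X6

A tree decomposition must satisfy three properties: every vertex lies in some bag; for every edge, both endpoints lie together in some bag; and for every vertex, the bags containing it form a connected subtree. Here vertex 7 appears in no bag, so the decomposition is invalid.

No — vertex 7 appears in no bag.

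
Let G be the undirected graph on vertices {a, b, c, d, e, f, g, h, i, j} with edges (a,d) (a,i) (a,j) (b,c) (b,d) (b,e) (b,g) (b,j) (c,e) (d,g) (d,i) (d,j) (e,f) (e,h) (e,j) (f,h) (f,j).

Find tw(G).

A width-2 tree decomposition is:
Bags: B1 = {b, c, e}  B2 = {b, e, j}  B3 = {e, f, j}  B4 = {b, d, j}  B5 = {a, d, j}  B6 = {e, f, h}  B7 = {b, d, g}  B8 = {a, d, i}
Tree: B1–B2, B2–B3, B2–B4, B4–B5, B3–B6, B4–B7, B5–B8
Each bag holds 3 vertices, so the decomposition has width 2, which upper-bounds the treewidth. For the lower bound, the 3 vertices {a, d, j} are pairwise adjacent, and any tree decomposition puts a clique entirely inside one bag — forcing width ≥ 2. Combining the bounds, tw(G) = 2.

2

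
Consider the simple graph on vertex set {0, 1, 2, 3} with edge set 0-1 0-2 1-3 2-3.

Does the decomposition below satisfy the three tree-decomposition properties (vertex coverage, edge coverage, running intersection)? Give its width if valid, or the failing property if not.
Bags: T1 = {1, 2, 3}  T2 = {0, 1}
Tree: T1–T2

A tree decomposition must satisfy three properties: every vertex lies in some bag; for every edge, both endpoints lie together in some bag; and for every vertex, the bags containing it form a connected subtree. Here edge (2,0) lies in no bag, so the decomposition is invalid.

No — edge (2,0) lies in no bag.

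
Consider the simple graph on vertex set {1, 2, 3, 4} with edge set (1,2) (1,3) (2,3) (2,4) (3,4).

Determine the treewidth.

2

A width-2 tree decomposition is:
Bags: B1 = {1, 2, 3}  B2 = {2, 3, 4}
Tree: B1–B2
Every bag has size at most 3, so the width is 3 − 1 = 2 and tw(G) ≤ 2. On the other hand G contains the 3-clique {1, 2, 3}. A clique must lie in a single bag of any decomposition, so no decomposition can have width below 2. Hence tw(G) = 2 exactly.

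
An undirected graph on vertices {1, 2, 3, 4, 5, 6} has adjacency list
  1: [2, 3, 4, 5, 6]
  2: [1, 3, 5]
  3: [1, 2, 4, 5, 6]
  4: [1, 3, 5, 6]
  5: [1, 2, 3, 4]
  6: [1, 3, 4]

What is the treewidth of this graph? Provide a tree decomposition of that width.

The largest bag has 4 vertices, giving width 3; this decomposition certifies tw(G) ≤ 3. Conversely, {1, 2, 3, 5} is a clique of size 4, and the vertices of any clique must share a bag in every tree decomposition; so some bag has ≥ 4 vertices and tw(G) ≥ 3. Therefore the treewidth is 3.

Treewidth 3.
One such decomposition:
Bags: B1 = {1, 3, 4, 6}  B2 = {1, 3, 4, 5}  B3 = {1, 2, 3, 5}
Tree: B1–B2, B2–B3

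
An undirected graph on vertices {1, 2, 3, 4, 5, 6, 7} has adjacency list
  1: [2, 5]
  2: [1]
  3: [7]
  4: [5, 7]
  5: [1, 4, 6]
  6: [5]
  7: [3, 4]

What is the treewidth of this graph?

1

A width-1 tree decomposition is:
Bags: B1 = {4, 5}  B2 = {4, 7}  B3 = {1, 5}  B4 = {5, 6}  B5 = {3, 7}  B6 = {1, 2}
Tree: B1–B2, B1–B3, B3–B4, B2–B5, B3–B6
Each bag holds 2 vertices, so the decomposition has width 1, which upper-bounds the treewidth. Since G has at least one edge (e.g. 5–4), it is not an edgeless graph, so tw(G) ≥ 1. Therefore the treewidth is 1.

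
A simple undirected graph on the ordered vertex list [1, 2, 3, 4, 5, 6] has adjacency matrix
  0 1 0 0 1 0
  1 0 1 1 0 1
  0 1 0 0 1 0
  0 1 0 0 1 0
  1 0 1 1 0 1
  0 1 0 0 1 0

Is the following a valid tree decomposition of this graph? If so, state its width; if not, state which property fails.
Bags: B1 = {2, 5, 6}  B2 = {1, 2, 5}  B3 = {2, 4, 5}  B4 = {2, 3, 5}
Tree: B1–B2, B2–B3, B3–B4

Yes; width 2.

Checking the three conditions: (i) the bags cover all of {1, 2, 3, 4, 5, 6}; (ii) for each edge, some bag contains both endpoints; (iii) the bags containing any fixed vertex form a subtree. All hold, so the decomposition is valid with width 3 − 1 = 2.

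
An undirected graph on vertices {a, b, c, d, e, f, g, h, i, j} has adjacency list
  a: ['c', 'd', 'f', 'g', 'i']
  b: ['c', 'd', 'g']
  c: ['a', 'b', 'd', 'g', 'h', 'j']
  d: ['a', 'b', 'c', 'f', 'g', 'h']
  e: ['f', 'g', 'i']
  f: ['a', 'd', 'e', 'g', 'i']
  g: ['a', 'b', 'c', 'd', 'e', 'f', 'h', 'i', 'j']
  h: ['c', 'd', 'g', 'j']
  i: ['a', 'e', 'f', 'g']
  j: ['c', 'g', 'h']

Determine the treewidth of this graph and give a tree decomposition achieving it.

Treewidth 3.
Bags: B1 = {c, d, g, h}  B2 = {a, c, d, g}  B3 = {a, d, f, g}  B4 = {c, g, h, j}  B5 = {b, c, d, g}  B6 = {a, f, g, i}  B7 = {e, f, g, i}
Tree: B1–B2, B2–B3, B1–B4, B1–B5, B3–B6, B6–B7

Each bag holds 4 vertices, so the decomposition has width 3, which upper-bounds the treewidth. On the other hand G contains the 4-clique {c, d, g, h}. A clique must lie in a single bag of any decomposition, so no decomposition can have width below 3. The upper and lower bounds meet at 3, so that is the treewidth.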